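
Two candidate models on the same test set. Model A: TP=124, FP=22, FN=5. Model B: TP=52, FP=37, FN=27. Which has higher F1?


Model A: P=124/146=0.8493, R=124/129=0.9612, F1=2PR/(P+R)=2TP/(2TP+FP+FN)=248/275=0.9018
Model B: P=52/89=0.5843, R=52/79=0.6582, F1=2PR/(P+R)=2TP/(2TP+FP+FN)=104/168=0.619
0.9018 > 0.619 → Model A

Model A


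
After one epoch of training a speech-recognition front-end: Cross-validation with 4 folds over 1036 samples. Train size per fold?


Fold size = 1036/4 = 259
Training per fold = 1036 - 259 = 777

777


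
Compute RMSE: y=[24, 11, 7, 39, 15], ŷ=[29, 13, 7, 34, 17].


MSE = 58/5 = 11.6
RMSE = √(58/5) = 3.4059

3.4059


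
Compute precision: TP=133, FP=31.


Precision = TP/(TP+FP)
= 133/(133+31)
= 133/164 = 81.1%

81.1%


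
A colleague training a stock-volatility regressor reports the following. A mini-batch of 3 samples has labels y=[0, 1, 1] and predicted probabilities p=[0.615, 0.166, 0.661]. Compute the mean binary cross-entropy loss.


L[0] = -ln(1-0.615) = -ln(0.385) = 0.9545
L[1] = -ln(0.166) = 1.7958
L[2] = -ln(0.661) = 0.414
mean = (0.9545 + 1.7958 + 0.414)/3 = 1.0548

1.0548


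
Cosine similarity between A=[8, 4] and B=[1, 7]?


A·B = 8·1 + 4·7 = 36
‖A‖ = √80 = 8.9443, ‖B‖ = √50 = 7.0711
cos = 36/(√80·√50) = 36/√4000 = 0.5692

0.5692


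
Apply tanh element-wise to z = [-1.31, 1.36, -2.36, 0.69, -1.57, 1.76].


tanh(-1.31) = -0.8643
tanh(1.36) = 0.8764
tanh(-2.36) = -0.9823
tanh(0.69) = 0.598
tanh(-1.57) = -0.917
tanh(1.76) = 0.9425
result = [-0.8643, 0.8764, -0.9823, 0.598, -0.917, 0.9425]

[-0.8643, 0.8764, -0.9823, 0.598, -0.917, 0.9425]


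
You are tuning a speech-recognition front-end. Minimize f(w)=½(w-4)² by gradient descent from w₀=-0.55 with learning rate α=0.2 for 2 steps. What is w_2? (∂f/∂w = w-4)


step 1: grad = -0.55-4 = -4.55; w = -0.55 - 0.2·(-4.55) = 0.36
step 2: grad = 0.36-4 = -3.64; w = 0.36 - 0.2·(-3.64) = 1.088

1.088


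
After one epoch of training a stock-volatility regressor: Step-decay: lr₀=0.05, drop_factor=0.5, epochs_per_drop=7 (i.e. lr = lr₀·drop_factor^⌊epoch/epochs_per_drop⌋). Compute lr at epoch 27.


n_drops = ⌊27/7⌋ = 3
lr = 0.05·0.5^3 = 0.05·0.125 = 0.00625

0.00625


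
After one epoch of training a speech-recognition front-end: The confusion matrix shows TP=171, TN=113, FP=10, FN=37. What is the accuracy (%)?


Accuracy = (TP+TN)/(TP+TN+FP+FN)
= (171+113)/(331)
= 284/331 = 85.8%

85.8%


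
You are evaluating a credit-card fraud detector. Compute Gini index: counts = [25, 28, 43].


Probabilities: [25/96, 28/96, 43/96] ≈ [0.2604, 0.2917, 0.4479]
Σpᵢ² = (625 + 784 + 1849)/96² = 3258/9216
Gini = 1 - Σpᵢ² = 1 - 3258/9216 = 0.6465

0.6465


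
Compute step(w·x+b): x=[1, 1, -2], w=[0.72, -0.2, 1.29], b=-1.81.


z = (1)·(0.72) + (1)·(-0.2) + (-2)·(1.29) - 1.81
  = -3.87
step(z) = 0 (z<0)

0


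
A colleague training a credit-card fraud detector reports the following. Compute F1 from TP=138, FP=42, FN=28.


Precision = 138/180 = 0.7667
Recall = 138/166 = 0.8313
F1 = 2·P·R/(P+R) = 2·TP/(2·TP+FP+FN) = 276/(276+42+28) = 276/346 = 0.7977

0.7977


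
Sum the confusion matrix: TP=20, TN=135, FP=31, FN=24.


Total = TP + TN + FP + FN
= 20 + 135 + 31 + 24
= 210
(Predicted positive: 51, predicted negative: 159)

210


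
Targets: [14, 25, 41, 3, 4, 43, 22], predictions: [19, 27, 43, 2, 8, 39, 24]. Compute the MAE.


Absolute errors: |14-19|=5, |25-27|=2, |41-43|=2, |3-2|=1, |4-8|=4, |43-39|=4, |22-24|=2
Sum = 20
MAE = 20/7 = 20/7

20/7


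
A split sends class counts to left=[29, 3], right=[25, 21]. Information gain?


Parent = [54, 24], H_parent = 0.8905
H_left = 0.4489 (n=32), H_right = 0.9945 (n=46)
H_children = (32/78)·0.4489 + (46/78)·0.9945 = 0.7707
IG = 0.8905 - 0.7707 = 0.1198

0.1198


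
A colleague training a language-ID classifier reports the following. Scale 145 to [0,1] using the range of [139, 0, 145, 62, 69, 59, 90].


min=0, max=145
(145-0)/(145-0) = 145/145 = 1.0

1.0


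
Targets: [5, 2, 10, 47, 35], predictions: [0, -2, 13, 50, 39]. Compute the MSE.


Squared errors: (5-0)²=25, (2+ 2)²=16, (10-13)²=9, (47-50)²=9, (35-39)²=16
Sum = 75
MSE = 75/5 = 15

15


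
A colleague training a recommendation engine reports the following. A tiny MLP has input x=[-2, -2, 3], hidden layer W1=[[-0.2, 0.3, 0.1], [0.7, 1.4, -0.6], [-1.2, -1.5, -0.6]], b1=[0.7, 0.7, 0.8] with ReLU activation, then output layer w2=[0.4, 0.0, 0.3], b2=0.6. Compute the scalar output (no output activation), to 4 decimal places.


z1[0] = (-0.2)·(-2) + (0.3)·(-2) + (0.1)·(3) + 0.7 = 0.8
z1[1] = (0.7)·(-2) + (1.4)·(-2) + (-0.6)·(3) + 0.7 = -5.3
z1[2] = (-1.2)·(-2) + (-1.5)·(-2) + (-0.6)·(3) + 0.8 = 4.4
h = ReLU(z1) = [0.8, 0.0, 4.4]
output = (0.4)·(0.8) + (0.0)·(0.0) + (0.3)·(4.4) + 0.6 = 2.24

2.24


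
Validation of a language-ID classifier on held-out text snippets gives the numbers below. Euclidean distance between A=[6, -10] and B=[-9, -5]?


d = √((6+ 9)² + (-10+ 5)²)
  = √(225 + 25)
  = √250 = 15.8114

15.8114


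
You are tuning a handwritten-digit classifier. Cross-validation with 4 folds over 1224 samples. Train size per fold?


Fold size = 1224/4 = 306
Training per fold = 1224 - 306 = 918

918


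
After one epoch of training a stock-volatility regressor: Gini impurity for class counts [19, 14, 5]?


Probabilities: [19/38, 14/38, 5/38] ≈ [0.5, 0.3684, 0.1316]
Σpᵢ² = (361 + 196 + 25)/38² = 582/1444
Gini = 1 - Σpᵢ² = 1 - 582/1444 = 0.597

0.597


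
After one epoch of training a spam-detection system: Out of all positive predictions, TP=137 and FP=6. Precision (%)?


Precision = TP/(TP+FP)
= 137/(137+6)
= 137/143 = 95.8%

95.8%


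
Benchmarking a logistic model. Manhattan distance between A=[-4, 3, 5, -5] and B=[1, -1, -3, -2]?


d = |-4-1| + |3+ 1| + |5+ 3| + |-5+ 2|
  = 5 + 4 + 8 + 3
  = 20

20


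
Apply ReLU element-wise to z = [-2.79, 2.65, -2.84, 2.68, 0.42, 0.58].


ReLU(-2.79) = max(0, -2.79) = 0.0
ReLU(2.65) = max(0, 2.65) = 2.65
ReLU(-2.84) = max(0, -2.84) = 0.0
ReLU(2.68) = max(0, 2.68) = 2.68
ReLU(0.42) = max(0, 0.42) = 0.42
ReLU(0.58) = max(0, 0.58) = 0.58
result = [0.0, 2.65, 0.0, 2.68, 0.42, 0.58]

[0.0, 2.65, 0.0, 2.68, 0.42, 0.58]


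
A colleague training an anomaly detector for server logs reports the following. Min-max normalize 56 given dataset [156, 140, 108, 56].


min=56, max=156
(56-56)/(156-56) = 0/100 = 0.0

0.0


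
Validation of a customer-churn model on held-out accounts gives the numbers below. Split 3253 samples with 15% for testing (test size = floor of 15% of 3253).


Test = ⌊3253·15/100⌋ = 487
Train = 3253 - 487 = 2766

Train: 2766, Test: 487


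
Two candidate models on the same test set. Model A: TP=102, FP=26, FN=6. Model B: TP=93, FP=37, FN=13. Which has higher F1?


Model A: P=102/128=0.7969, R=102/108=0.9444, F1=2PR/(P+R)=2TP/(2TP+FP+FN)=204/236=0.8644
Model B: P=93/130=0.7154, R=93/106=0.8774, F1=2PR/(P+R)=2TP/(2TP+FP+FN)=186/236=0.7881
0.8644 > 0.7881 → Model A

Model A


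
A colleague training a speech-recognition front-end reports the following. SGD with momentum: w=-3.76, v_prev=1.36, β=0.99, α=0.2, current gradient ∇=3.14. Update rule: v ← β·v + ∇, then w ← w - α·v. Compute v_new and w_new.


v_new = 0.99·1.36 + 3.14 = 1.3464 + 3.14 = 4.4864
w_new = -3.76 - 0.2·4.4864 = -3.76 - 0.89728 = -4.65728

v_new=4.4864, w_new=-4.65728


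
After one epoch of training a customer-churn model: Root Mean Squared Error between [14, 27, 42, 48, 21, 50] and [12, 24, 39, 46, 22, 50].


MSE = 27/6 = 4.5
RMSE = √(27/6) = 2.1213

2.1213


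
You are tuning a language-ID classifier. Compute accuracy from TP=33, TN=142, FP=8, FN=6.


Accuracy = (TP+TN)/(TP+TN+FP+FN)
= (33+142)/(189)
= 175/189 = 92.59%

92.59%


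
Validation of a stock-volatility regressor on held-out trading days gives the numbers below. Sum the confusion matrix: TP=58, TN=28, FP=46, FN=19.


Total = TP + TN + FP + FN
= 58 + 28 + 46 + 19
= 151
(Predicted positive: 104, predicted negative: 47)

151


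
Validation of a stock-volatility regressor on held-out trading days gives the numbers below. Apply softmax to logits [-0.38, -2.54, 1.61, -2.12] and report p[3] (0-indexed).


Exponentials: e^-0.38=0.6839, e^-2.54=0.0789, e^1.61=5.0028, e^-2.12=0.12
Sum = 5.8856
Softmax = [0.1162, 0.0134, 0.85, 0.0204]
p[3] = 0.12/5.8856 = 0.0204

0.0204


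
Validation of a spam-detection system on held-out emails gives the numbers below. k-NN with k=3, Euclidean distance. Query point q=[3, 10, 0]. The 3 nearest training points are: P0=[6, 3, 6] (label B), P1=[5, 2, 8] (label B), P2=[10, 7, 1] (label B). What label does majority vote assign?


d(q,P0) = 9.6954  (label B)
d(q,P1) = 11.4891  (label B)
d(q,P2) = 7.6811  (label B)
Votes: A=0, B=3
Majority → B

B


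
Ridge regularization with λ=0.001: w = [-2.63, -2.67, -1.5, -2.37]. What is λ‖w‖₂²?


‖w‖₂² = (-2.63)² + (-2.67)² + (-1.5)² + (-2.37)²
     = 6.9169 + 7.1289 + 2.25 + 5.6169
     = 21.9127
λ·‖w‖₂² = 0.001·21.9127 = 0.021913

0.021913


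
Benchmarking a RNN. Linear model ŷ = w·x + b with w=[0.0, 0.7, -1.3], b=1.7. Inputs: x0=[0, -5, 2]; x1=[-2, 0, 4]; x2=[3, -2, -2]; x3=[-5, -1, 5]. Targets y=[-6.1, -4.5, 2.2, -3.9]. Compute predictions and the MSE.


ŷ0 = (0.0)·(0) + (0.7)·(-5) + (-1.3)·(2) + 1.7 = -4.4
ŷ1 = (0.0)·(-2) + (0.7)·(0) + (-1.3)·(4) + 1.7 = -3.5
ŷ2 = (0.0)·(3) + (0.7)·(-2) + (-1.3)·(-2) + 1.7 = 2.9
ŷ3 = (0.0)·(-5) + (0.7)·(-1) + (-1.3)·(5) + 1.7 = -5.5
errors² = [2.89, 1.0, 0.49, 2.56]
MSE = 6.9400/4 = 1.735

1.735


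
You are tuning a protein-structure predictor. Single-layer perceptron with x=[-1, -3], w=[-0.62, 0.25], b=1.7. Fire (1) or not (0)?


z = (-1)·(-0.62) + (-3)·(0.25) + 1.7
  = 1.57
step(z) = 1 (z≥0)

1


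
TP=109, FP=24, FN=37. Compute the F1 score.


Precision = 109/133 = 0.8195
Recall = 109/146 = 0.7466
F1 = 2·P·R/(P+R) = 2·TP/(2·TP+FP+FN) = 218/(218+24+37) = 218/279 = 0.7814

0.7814


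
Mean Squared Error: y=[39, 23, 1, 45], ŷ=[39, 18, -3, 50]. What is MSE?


Squared errors: (39-39)²=0, (23-18)²=25, (1+ 3)²=16, (45-50)²=25
Sum = 66
MSE = 66/4 = 33/2

33/2


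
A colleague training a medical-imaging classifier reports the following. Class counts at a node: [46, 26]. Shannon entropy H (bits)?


Probabilities: [46/72, 26/72] ≈ [0.6389, 0.3611]
H = -((46/72)·log₂(46/72) + (26/72)·log₂(26/72))
  = 0.9436 bits

0.9436 bits


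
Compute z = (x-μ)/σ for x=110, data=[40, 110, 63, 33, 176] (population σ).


μ = 84.4, σ = 53.1361
z = (110 - 84.4)/53.1361 = 0.4818

0.4818


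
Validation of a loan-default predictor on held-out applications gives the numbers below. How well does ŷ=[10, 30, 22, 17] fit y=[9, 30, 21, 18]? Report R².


ȳ = 19.5
SS_res = Σ(y-ŷ)² = 3
SS_tot = Σ(y-ȳ)² = 225
R² = 1 - SS_res/SS_tot = 1 - 0.0133 = 0.9867

0.9867


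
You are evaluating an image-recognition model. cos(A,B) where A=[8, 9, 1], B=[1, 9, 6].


A·B = 8·1 + 9·9 + 1·6 = 95
‖A‖ = √146 = 12.083, ‖B‖ = √118 = 10.8628
cos = 95/(√146·√118) = 95/√17228 = 0.7238

0.7238


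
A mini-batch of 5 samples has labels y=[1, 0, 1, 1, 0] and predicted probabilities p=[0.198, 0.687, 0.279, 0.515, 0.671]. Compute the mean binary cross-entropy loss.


L[0] = -ln(0.198) = 1.6195
L[1] = -ln(1-0.687) = -ln(0.313) = 1.1616
L[2] = -ln(0.279) = 1.2765
L[3] = -ln(0.515) = 0.6636
L[4] = -ln(1-0.671) = -ln(0.329) = 1.1117
mean = (1.6195 + 1.1616 + 1.2765 + 0.6636 + 1.1117)/5 = 1.1666

1.1666


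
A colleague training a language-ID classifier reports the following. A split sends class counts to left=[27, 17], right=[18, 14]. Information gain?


Parent = [45, 31], H_parent = 0.9754
H_left = 0.9624 (n=44), H_right = 0.9887 (n=32)
H_children = (44/76)·0.9624 + (32/76)·0.9887 = 0.9735
IG = 0.9754 - 0.9735 = 0.0019

0.0019


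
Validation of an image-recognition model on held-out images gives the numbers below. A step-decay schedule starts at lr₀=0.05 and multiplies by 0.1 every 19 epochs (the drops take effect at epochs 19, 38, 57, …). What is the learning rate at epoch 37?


n_drops = ⌊37/19⌋ = 1
lr = 0.05·0.1^1 = 0.05·0.1 = 0.005

0.005


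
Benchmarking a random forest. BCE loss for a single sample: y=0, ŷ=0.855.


BCE = -[y·ln(p) + (1-y)·ln(1-p)]
= -0 - 1·ln(1-0.855)
= -ln(0.145) = 1.931

1.931


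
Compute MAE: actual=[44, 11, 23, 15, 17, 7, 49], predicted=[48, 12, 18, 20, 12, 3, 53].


Absolute errors: |44-48|=4, |11-12|=1, |23-18|=5, |15-20|=5, |17-12|=5, |7-3|=4, |49-53|=4
Sum = 28
MAE = 28/7 = 4

4


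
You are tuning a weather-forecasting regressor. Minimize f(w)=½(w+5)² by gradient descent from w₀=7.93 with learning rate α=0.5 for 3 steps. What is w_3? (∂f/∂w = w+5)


step 1: grad = 7.93+5 = 12.93; w = 7.93 - 0.5·(12.93) = 1.465
step 2: grad = 1.465+5 = 6.465; w = 1.465 - 0.5·(6.465) = -1.7675
step 3: grad = -1.7675+5 = 3.2325; w = -1.7675 - 0.5·(3.2325) = -3.38375

-3.38375


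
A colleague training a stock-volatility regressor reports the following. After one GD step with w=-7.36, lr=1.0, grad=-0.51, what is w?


w_new = w - α·∇
= -7.36 - 1.0·-0.51
= -7.36 + 0.51
= -6.85

-6.85


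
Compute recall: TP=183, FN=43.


Recall = TP/(TP+FN)
= 183/(183+43)
= 183/226 = 80.97%

80.97%


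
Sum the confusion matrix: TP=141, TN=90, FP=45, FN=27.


Total = TP + TN + FP + FN
= 141 + 90 + 45 + 27
= 303
(Predicted positive: 186, predicted negative: 117)

303


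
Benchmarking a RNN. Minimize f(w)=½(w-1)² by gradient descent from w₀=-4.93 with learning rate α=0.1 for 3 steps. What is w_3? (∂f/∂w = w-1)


step 1: grad = -4.93-1 = -5.93; w = -4.93 - 0.1·(-5.93) = -4.337
step 2: grad = -4.337-1 = -5.337; w = -4.337 - 0.1·(-5.337) = -3.8033
step 3: grad = -3.8033-1 = -4.8033; w = -3.8033 - 0.1·(-4.8033) = -3.32297

-3.32297


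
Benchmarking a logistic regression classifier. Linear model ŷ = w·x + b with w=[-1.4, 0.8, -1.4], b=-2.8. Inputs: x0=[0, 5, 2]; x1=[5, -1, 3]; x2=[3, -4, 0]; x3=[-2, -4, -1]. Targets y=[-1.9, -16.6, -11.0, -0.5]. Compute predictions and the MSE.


ŷ0 = (-1.4)·(0) + (0.8)·(5) + (-1.4)·(2) - 2.8 = -1.6
ŷ1 = (-1.4)·(5) + (0.8)·(-1) + (-1.4)·(3) - 2.8 = -14.8
ŷ2 = (-1.4)·(3) + (0.8)·(-4) + (-1.4)·(0) - 2.8 = -10.2
ŷ3 = (-1.4)·(-2) + (0.8)·(-4) + (-1.4)·(-1) - 2.8 = -1.8
errors² = [0.09, 3.24, 0.64, 1.69]
MSE = 5.6600/4 = 1.415

1.415


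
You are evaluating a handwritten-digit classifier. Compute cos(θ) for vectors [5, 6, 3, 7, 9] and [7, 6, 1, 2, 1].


A·B = 5·7 + 6·6 + 3·1 + 7·2 + 9·1 = 97
‖A‖ = √200 = 14.1421, ‖B‖ = √91 = 9.5394
cos = 97/(√200·√91) = 97/√18200 = 0.719

0.719


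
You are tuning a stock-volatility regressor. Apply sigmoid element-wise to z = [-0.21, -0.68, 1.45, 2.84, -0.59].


σ(-0.21) = 1/(1+e^0.21) = 0.4477
σ(-0.68) = 1/(1+e^0.68) = 0.3363
σ(1.45) = 1/(1+e^-1.45) = 0.81
σ(2.84) = 1/(1+e^-2.84) = 0.9448
σ(-0.59) = 1/(1+e^0.59) = 0.3566
result = [0.4477, 0.3363, 0.81, 0.9448, 0.3566]

[0.4477, 0.3363, 0.81, 0.9448, 0.3566]


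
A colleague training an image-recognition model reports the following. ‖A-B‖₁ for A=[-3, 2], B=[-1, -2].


d = |-3+ 1| + |2+ 2|
  = 2 + 4
  = 6

6


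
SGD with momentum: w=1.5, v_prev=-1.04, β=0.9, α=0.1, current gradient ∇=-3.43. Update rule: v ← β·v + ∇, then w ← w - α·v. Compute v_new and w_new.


v_new = 0.9·-1.04 - 3.43 = -0.936 - 3.43 = -4.366
w_new = 1.5 - 0.1·-4.366 = 1.5 + 0.4366 = 1.9366

v_new=-4.366, w_new=1.9366


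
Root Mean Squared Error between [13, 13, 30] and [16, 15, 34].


MSE = 29/3 = 9.6667
RMSE = √(29/3) = 3.1091

3.1091


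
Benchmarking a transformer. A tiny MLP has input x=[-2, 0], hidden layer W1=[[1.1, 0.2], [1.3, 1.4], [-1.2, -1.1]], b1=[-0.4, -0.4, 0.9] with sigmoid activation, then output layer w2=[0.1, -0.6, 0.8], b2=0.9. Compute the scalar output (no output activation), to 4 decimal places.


z1[0] = (1.1)·(-2) + (0.2)·(0) - 0.4 = -2.6
z1[1] = (1.3)·(-2) + (1.4)·(0) - 0.4 = -3.0
z1[2] = (-1.2)·(-2) + (-1.1)·(0) + 0.9 = 3.3
h = sigmoid(z1) = [0.0691, 0.0474, 0.9644]
output = (0.1)·(0.0691) + (-0.6)·(0.0474) + (0.8)·(0.9644) + 0.9 = 1.65

1.65


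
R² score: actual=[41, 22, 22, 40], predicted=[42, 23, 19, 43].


ȳ = 31.25
SS_res = Σ(y-ŷ)² = 20
SS_tot = Σ(y-ȳ)² = 342.75
R² = 1 - SS_res/SS_tot = 1 - 0.0584 = 0.9416

0.9416


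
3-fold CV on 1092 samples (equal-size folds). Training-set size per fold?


Fold size = 1092/3 = 364
Training per fold = 1092 - 364 = 728

728


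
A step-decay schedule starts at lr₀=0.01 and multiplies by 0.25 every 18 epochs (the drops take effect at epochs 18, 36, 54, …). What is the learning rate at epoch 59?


n_drops = ⌊59/18⌋ = 3
lr = 0.01·0.25^3 = 0.01·0.015625 = 0.00015625

0.00015625


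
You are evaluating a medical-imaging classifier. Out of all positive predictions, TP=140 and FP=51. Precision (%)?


Precision = TP/(TP+FP)
= 140/(140+51)
= 140/191 = 73.3%

73.3%


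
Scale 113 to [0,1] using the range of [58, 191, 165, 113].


min=58, max=191
(113-58)/(191-58) = 55/133 = 0.4135

0.4135


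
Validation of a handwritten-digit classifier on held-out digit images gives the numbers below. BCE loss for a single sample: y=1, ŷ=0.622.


BCE = -[y·ln(p) + (1-y)·ln(1-p)]
= -1·ln(0.622) - 0
= -ln(0.622) = 0.4748

0.4748


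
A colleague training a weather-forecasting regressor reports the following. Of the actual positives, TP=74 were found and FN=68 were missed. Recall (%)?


Recall = TP/(TP+FN)
= 74/(74+68)
= 74/142 = 52.11%

52.11%


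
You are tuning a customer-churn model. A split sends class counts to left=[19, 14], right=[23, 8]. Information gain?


Parent = [42, 22], H_parent = 0.9284
H_left = 0.9834 (n=33), H_right = 0.8238 (n=31)
H_children = (33/64)·0.9834 + (31/64)·0.8238 = 0.9061
IG = 0.9284 - 0.9061 = 0.0223

0.0223


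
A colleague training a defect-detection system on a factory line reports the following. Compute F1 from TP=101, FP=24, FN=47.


Precision = 101/125 = 0.808
Recall = 101/148 = 0.6824
F1 = 2·P·R/(P+R) = 2·TP/(2·TP+FP+FN) = 202/(202+24+47) = 202/273 = 0.7399

0.7399


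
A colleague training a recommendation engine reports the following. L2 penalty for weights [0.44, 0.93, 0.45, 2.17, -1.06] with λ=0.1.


‖w‖₂² = (0.44)² + (0.93)² + (0.45)² + (2.17)² + (-1.06)²
     = 0.1936 + 0.8649 + 0.2025 + 4.7089 + 1.1236
     = 7.0935
λ·‖w‖₂² = 0.1·7.0935 = 0.70935

0.70935


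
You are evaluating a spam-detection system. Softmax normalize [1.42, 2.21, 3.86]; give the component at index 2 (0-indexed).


Exponentials: e^1.42=4.1371, e^2.21=9.1157, e^3.86=47.4654
Sum = 60.7182
Softmax = [0.0681, 0.1501, 0.7817]
p[2] = 47.4654/60.7182 = 0.7817

0.7817


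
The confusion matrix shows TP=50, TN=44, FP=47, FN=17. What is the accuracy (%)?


Accuracy = (TP+TN)/(TP+TN+FP+FN)
= (50+44)/(158)
= 94/158 = 59.49%

59.49%


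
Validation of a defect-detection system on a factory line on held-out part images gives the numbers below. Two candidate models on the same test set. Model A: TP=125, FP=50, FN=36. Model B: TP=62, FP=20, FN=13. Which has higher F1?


Model A: P=125/175=0.7143, R=125/161=0.7764, F1=2PR/(P+R)=2TP/(2TP+FP+FN)=250/336=0.744
Model B: P=62/82=0.7561, R=62/75=0.8267, F1=2PR/(P+R)=2TP/(2TP+FP+FN)=124/157=0.7898
0.744 < 0.7898 → Model B

Model B


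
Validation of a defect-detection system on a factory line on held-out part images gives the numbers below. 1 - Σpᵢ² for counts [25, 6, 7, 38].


Probabilities: [25/76, 6/76, 7/76, 38/76] ≈ [0.3289, 0.0789, 0.0921, 0.5]
Σpᵢ² = (625 + 36 + 49 + 1444)/76² = 2154/5776
Gini = 1 - Σpᵢ² = 1 - 2154/5776 = 0.6271

0.6271


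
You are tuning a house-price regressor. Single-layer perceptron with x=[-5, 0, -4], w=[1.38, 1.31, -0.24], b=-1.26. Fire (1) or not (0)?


z = (-5)·(1.38) + (0)·(1.31) + (-4)·(-0.24) - 1.26
  = -7.2
step(z) = 0 (z<0)

0


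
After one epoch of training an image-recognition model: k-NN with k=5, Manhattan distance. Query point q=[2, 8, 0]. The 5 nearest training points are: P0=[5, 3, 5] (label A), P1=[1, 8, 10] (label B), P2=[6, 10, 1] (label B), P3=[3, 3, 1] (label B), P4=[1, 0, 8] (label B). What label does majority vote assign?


d(q,P0) = 13  (label A)
d(q,P1) = 11  (label B)
d(q,P2) = 7  (label B)
d(q,P3) = 7  (label B)
d(q,P4) = 17  (label B)
Votes: A=1, B=4
Majority → B

B


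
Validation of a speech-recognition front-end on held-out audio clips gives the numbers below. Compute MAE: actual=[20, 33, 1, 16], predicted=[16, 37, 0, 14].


Absolute errors: |20-16|=4, |33-37|=4, |1-0|=1, |16-14|=2
Sum = 11
MAE = 11/4 = 11/4

11/4


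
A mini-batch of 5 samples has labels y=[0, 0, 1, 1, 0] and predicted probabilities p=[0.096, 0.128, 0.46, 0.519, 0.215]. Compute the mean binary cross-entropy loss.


L[0] = -ln(1-0.096) = -ln(0.904) = 0.1009
L[1] = -ln(1-0.128) = -ln(0.872) = 0.137
L[2] = -ln(0.46) = 0.7765
L[3] = -ln(0.519) = 0.6559
L[4] = -ln(1-0.215) = -ln(0.785) = 0.2421
mean = (0.1009 + 0.137 + 0.7765 + 0.6559 + 0.2421)/5 = 0.3825

0.3825


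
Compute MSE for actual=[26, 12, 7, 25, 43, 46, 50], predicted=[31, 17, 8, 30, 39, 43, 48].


Squared errors: (26-31)²=25, (12-17)²=25, (7-8)²=1, (25-30)²=25, (43-39)²=16, (46-43)²=9, (50-48)²=4
Sum = 105
MSE = 105/7 = 15

15


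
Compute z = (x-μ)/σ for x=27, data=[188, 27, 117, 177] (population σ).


μ = 127.25, σ = 63.8763
z = (27 - 127.25)/63.8763 = -1.5694

-1.5694


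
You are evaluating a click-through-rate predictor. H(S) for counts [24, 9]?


Probabilities: [24/33, 9/33] ≈ [0.7273, 0.2727]
H = -((24/33)·log₂(24/33) + (9/33)·log₂(9/33))
  = 0.8454 bits

0.8454 bits


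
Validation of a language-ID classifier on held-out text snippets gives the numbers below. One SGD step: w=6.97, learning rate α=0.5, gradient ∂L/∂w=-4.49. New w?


w_new = w - α·∇
= 6.97 - 0.5·-4.49
= 6.97 + 2.245
= 9.215

9.215


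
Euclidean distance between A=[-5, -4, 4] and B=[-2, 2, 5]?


d = √((-5+ 2)² + (-4-2)² + (4-5)²)
  = √(9 + 36 + 1)
  = √46 = 6.7823

6.7823


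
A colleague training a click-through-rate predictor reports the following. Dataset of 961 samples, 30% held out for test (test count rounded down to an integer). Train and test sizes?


Test = ⌊961·30/100⌋ = 288
Train = 961 - 288 = 673

Train: 673, Test: 288


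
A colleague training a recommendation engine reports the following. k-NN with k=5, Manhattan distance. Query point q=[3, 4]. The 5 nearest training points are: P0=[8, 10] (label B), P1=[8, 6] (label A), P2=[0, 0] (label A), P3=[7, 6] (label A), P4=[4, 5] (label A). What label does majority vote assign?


d(q,P0) = 11  (label B)
d(q,P1) = 7  (label A)
d(q,P2) = 7  (label A)
d(q,P3) = 6  (label A)
d(q,P4) = 2  (label A)
Votes: A=4, B=1
Majority → A

A


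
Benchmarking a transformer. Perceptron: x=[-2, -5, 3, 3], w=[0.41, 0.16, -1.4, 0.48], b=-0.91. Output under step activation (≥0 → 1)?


z = (-2)·(0.41) + (-5)·(0.16) + (3)·(-1.4) + (3)·(0.48) - 0.91
  = -5.29
step(z) = 0 (z<0)

0


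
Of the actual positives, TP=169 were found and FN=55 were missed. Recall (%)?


Recall = TP/(TP+FN)
= 169/(169+55)
= 169/224 = 75.45%

75.45%


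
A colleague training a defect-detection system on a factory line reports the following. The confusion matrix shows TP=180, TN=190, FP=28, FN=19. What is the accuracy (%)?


Accuracy = (TP+TN)/(TP+TN+FP+FN)
= (180+190)/(417)
= 370/417 = 88.73%

88.73%


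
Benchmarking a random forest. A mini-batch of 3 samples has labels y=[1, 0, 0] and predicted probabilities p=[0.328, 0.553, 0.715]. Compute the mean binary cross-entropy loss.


L[0] = -ln(0.328) = 1.1147
L[1] = -ln(1-0.553) = -ln(0.447) = 0.8052
L[2] = -ln(1-0.715) = -ln(0.285) = 1.2553
mean = (1.1147 + 0.8052 + 1.2553)/3 = 1.0584

1.0584


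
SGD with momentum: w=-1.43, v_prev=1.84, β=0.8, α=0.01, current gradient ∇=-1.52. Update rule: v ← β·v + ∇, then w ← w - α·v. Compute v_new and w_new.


v_new = 0.8·1.84 - 1.52 = 1.472 - 1.52 = -0.048
w_new = -1.43 - 0.01·-0.048 = -1.43 + 0.00048 = -1.42952

v_new=-0.048, w_new=-1.42952


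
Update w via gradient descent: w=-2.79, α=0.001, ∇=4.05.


w_new = w - α·∇
= -2.79 - 0.001·4.05
= -2.79 - 0.00405
= -2.79405

-2.79405


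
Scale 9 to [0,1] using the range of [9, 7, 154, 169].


min=7, max=169
(9-7)/(169-7) = 2/162 = 0.0123

0.0123


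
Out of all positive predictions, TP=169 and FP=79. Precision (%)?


Precision = TP/(TP+FP)
= 169/(169+79)
= 169/248 = 68.15%

68.15%


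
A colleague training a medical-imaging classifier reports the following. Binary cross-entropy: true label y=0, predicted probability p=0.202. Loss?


BCE = -[y·ln(p) + (1-y)·ln(1-p)]
= -0 - 1·ln(1-0.202)
= -ln(0.798) = 0.2256

0.2256


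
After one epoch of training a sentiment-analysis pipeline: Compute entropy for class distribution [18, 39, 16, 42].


Probabilities: [18/115, 39/115, 16/115, 42/115] ≈ [0.1565, 0.3391, 0.1391, 0.3652]
H = -((18/115)·log₂(18/115) + (39/115)·log₂(39/115) + (16/115)·log₂(16/115) + (42/115)·log₂(42/115))
  = 1.8745 bits

1.8745 bits


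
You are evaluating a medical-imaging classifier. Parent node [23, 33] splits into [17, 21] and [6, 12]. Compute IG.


Parent = [23, 33], H_parent = 0.9769
H_left = 0.992 (n=38), H_right = 0.9183 (n=18)
H_children = (38/56)·0.992 + (18/56)·0.9183 = 0.9683
IG = 0.9769 - 0.9683 = 0.0086

0.0086


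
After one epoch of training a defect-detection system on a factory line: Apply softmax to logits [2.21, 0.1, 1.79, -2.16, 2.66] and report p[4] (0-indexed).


Exponentials: e^2.21=9.1157, e^0.1=1.1052, e^1.79=5.9895, e^-2.16=0.1153, e^2.66=14.2963
Sum = 30.622
Softmax = [0.2977, 0.0361, 0.1956, 0.0038, 0.4669]
p[4] = 14.2963/30.622 = 0.4669

0.4669


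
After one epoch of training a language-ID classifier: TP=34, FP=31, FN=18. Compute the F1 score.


Precision = 34/65 = 0.5231
Recall = 34/52 = 0.6538
F1 = 2·P·R/(P+R) = 2·TP/(2·TP+FP+FN) = 68/(68+31+18) = 68/117 = 0.5812

0.5812


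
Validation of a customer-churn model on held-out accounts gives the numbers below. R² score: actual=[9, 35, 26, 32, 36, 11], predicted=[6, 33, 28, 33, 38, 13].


ȳ = 24.8333
SS_res = Σ(y-ŷ)² = 26
SS_tot = Σ(y-ȳ)² = 722.83
R² = 1 - SS_res/SS_tot = 1 - 0.036 = 0.964

0.964


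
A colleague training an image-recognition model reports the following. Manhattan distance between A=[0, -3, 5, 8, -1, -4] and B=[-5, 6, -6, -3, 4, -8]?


d = |0+ 5| + |-3-6| + |5+ 6| + |8+ 3| + |-1-4| + |-4+ 8|
  = 5 + 9 + 11 + 11 + 5 + 4
  = 45

45


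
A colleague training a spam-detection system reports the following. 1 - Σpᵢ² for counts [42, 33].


Probabilities: [42/75, 33/75] ≈ [0.56, 0.44]
Σpᵢ² = (1764 + 1089)/75² = 2853/5625
Gini = 1 - Σpᵢ² = 1 - 2853/5625 = 0.4928

0.4928


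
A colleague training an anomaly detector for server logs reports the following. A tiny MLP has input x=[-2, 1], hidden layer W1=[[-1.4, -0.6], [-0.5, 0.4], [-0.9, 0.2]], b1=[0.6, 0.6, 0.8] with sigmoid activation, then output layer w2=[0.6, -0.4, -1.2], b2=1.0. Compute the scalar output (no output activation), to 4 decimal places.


z1[0] = (-1.4)·(-2) + (-0.6)·(1) + 0.6 = 2.8
z1[1] = (-0.5)·(-2) + (0.4)·(1) + 0.6 = 2.0
z1[2] = (-0.9)·(-2) + (0.2)·(1) + 0.8 = 2.8
h = sigmoid(z1) = [0.9427, 0.8808, 0.9427]
output = (0.6)·(0.9427) + (-0.4)·(0.8808) + (-1.2)·(0.9427) + 1.0 = 0.0821

0.0821


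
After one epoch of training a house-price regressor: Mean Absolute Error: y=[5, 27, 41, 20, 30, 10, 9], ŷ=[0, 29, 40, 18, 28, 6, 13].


Absolute errors: |5-0|=5, |27-29|=2, |41-40|=1, |20-18|=2, |30-28|=2, |10-6|=4, |9-13|=4
Sum = 20
MAE = 20/7 = 20/7

20/7


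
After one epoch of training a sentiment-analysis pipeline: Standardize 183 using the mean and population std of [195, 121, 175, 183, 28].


μ = 140.4, σ = 61.6493
z = (183 - 140.4)/61.6493 = 0.691

0.691


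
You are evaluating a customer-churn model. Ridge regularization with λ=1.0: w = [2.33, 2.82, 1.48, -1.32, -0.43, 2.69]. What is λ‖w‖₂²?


‖w‖₂² = (2.33)² + (2.82)² + (1.48)² + (-1.32)² + (-0.43)² + (2.69)²
     = 5.4289 + 7.9524 + 2.1904 + 1.7424 + 0.1849 + 7.2361
     = 24.7351
λ·‖w‖₂² = 1.0·24.7351 = 24.7351

24.7351


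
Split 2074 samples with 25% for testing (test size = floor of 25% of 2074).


Test = ⌊2074·25/100⌋ = 518
Train = 2074 - 518 = 1556

Train: 1556, Test: 518


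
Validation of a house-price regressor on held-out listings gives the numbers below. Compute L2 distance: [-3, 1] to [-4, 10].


d = √((-3+ 4)² + (1-10)²)
  = √(1 + 81)
  = √82 = 9.0554

9.0554


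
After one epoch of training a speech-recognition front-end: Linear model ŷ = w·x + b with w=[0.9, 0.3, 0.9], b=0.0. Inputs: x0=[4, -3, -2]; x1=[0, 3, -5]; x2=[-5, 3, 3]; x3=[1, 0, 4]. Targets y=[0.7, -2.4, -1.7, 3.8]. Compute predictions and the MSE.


ŷ0 = (0.9)·(4) + (0.3)·(-3) + (0.9)·(-2) + 0.0 = 0.9
ŷ1 = (0.9)·(0) + (0.3)·(3) + (0.9)·(-5) + 0.0 = -3.6
ŷ2 = (0.9)·(-5) + (0.3)·(3) + (0.9)·(3) + 0.0 = -0.9
ŷ3 = (0.9)·(1) + (0.3)·(0) + (0.9)·(4) + 0.0 = 4.5
errors² = [0.04, 1.44, 0.64, 0.49]
MSE = 2.6100/4 = 0.6525

0.6525


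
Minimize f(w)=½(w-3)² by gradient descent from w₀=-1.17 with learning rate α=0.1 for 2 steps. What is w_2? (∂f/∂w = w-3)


step 1: grad = -1.17-3 = -4.17; w = -1.17 - 0.1·(-4.17) = -0.753
step 2: grad = -0.753-3 = -3.753; w = -0.753 - 0.1·(-3.753) = -0.3777

-0.3777


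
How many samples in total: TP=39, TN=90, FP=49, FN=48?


Total = TP + TN + FP + FN
= 39 + 90 + 49 + 48
= 226
(Predicted positive: 88, predicted negative: 138)

226


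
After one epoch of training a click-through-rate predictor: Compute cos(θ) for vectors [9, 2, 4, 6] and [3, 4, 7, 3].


A·B = 9·3 + 2·4 + 4·7 + 6·3 = 81
‖A‖ = √137 = 11.7047, ‖B‖ = √83 = 9.1104
cos = 81/(√137·√83) = 81/√11371 = 0.7596

0.7596


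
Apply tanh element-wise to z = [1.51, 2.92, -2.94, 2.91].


tanh(1.51) = 0.9069
tanh(2.92) = 0.9942
tanh(-2.94) = -0.9944
tanh(2.91) = 0.9941
result = [0.9069, 0.9942, -0.9944, 0.9941]

[0.9069, 0.9942, -0.9944, 0.9941]


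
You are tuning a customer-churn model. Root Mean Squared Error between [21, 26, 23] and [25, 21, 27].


MSE = 57/3 = 19
RMSE = √(57/3) = 4.3589

4.3589


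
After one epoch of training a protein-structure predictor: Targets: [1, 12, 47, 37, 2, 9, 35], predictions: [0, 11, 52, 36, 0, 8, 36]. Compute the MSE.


Squared errors: (1-0)²=1, (12-11)²=1, (47-52)²=25, (37-36)²=1, (2-0)²=4, (9-8)²=1, (35-36)²=1
Sum = 34
MSE = 34/7 = 34/7

34/7


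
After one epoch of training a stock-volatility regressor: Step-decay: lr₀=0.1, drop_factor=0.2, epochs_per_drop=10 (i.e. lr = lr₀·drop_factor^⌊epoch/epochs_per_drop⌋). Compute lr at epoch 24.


n_drops = ⌊24/10⌋ = 2
lr = 0.1·0.2^2 = 0.1·0.04 = 0.004

0.004


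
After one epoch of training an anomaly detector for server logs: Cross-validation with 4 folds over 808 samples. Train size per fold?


Fold size = 808/4 = 202
Training per fold = 808 - 202 = 606

606


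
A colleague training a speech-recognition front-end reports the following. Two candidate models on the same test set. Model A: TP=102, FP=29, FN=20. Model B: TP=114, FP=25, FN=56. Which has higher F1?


Model A: P=102/131=0.7786, R=102/122=0.8361, F1=2PR/(P+R)=2TP/(2TP+FP+FN)=204/253=0.8063
Model B: P=114/139=0.8201, R=114/170=0.6706, F1=2PR/(P+R)=2TP/(2TP+FP+FN)=228/309=0.7379
0.8063 > 0.7379 → Model A

Model A


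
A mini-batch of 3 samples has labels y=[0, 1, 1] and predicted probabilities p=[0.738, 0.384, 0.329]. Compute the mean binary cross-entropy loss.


L[0] = -ln(1-0.738) = -ln(0.262) = 1.3394
L[1] = -ln(0.384) = 0.9571
L[2] = -ln(0.329) = 1.1117
mean = (1.3394 + 0.9571 + 1.1117)/3 = 1.1361

1.1361


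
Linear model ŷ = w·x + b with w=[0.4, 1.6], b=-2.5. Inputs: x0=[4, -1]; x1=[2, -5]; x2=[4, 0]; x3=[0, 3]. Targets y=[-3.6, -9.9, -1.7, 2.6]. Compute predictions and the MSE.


ŷ0 = (0.4)·(4) + (1.6)·(-1) - 2.5 = -2.5
ŷ1 = (0.4)·(2) + (1.6)·(-5) - 2.5 = -9.7
ŷ2 = (0.4)·(4) + (1.6)·(0) - 2.5 = -0.9
ŷ3 = (0.4)·(0) + (1.6)·(3) - 2.5 = 2.3
errors² = [1.21, 0.04, 0.64, 0.09]
MSE = 1.9800/4 = 0.495

0.495


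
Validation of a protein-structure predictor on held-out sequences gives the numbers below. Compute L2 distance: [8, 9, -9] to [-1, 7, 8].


d = √((8+ 1)² + (9-7)² + (-9-8)²)
  = √(81 + 4 + 289)
  = √374 = 19.3391

19.3391


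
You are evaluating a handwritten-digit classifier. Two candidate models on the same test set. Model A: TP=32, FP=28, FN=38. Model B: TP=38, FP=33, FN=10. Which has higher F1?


Model A: P=32/60=0.5333, R=32/70=0.4571, F1=2PR/(P+R)=2TP/(2TP+FP+FN)=64/130=0.4923
Model B: P=38/71=0.5352, R=38/48=0.7917, F1=2PR/(P+R)=2TP/(2TP+FP+FN)=76/119=0.6387
0.4923 < 0.6387 → Model B

Model B


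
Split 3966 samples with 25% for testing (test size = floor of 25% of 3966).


Test = ⌊3966·25/100⌋ = 991
Train = 3966 - 991 = 2975

Train: 2975, Test: 991


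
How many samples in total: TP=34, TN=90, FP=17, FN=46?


Total = TP + TN + FP + FN
= 34 + 90 + 17 + 46
= 187
(Predicted positive: 51, predicted negative: 136)

187


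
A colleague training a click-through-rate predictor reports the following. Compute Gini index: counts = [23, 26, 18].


Probabilities: [23/67, 26/67, 18/67] ≈ [0.3433, 0.3881, 0.2687]
Σpᵢ² = (529 + 676 + 324)/67² = 1529/4489
Gini = 1 - Σpᵢ² = 1 - 1529/4489 = 0.6594

0.6594


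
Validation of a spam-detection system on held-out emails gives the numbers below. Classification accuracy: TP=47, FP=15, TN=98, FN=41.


Accuracy = (TP+TN)/(TP+TN+FP+FN)
= (47+98)/(201)
= 145/201 = 72.14%

72.14%


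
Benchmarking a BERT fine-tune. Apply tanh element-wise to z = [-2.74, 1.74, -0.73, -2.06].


tanh(-2.74) = -0.9917
tanh(1.74) = 0.9402
tanh(-0.73) = -0.6231
tanh(-2.06) = -0.968
result = [-0.9917, 0.9402, -0.6231, -0.968]

[-0.9917, 0.9402, -0.6231, -0.968]


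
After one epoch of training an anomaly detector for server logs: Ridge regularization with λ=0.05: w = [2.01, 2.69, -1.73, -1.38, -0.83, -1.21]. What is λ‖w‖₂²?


‖w‖₂² = (2.01)² + (2.69)² + (-1.73)² + (-1.38)² + (-0.83)² + (-1.21)²
     = 4.0401 + 7.2361 + 2.9929 + 1.9044 + 0.6889 + 1.4641
     = 18.3265
λ·‖w‖₂² = 0.05·18.3265 = 0.916325

0.916325


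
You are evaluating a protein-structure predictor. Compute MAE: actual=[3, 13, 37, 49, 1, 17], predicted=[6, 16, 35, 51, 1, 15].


Absolute errors: |3-6|=3, |13-16|=3, |37-35|=2, |49-51|=2, |1-1|=0, |17-15|=2
Sum = 12
MAE = 12/6 = 2

2


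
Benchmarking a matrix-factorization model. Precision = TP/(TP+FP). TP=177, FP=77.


Precision = TP/(TP+FP)
= 177/(177+77)
= 177/254 = 69.69%

69.69%


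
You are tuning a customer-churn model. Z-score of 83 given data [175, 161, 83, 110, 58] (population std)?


μ = 117.4, σ = 44.6883
z = (83 - 117.4)/44.6883 = -0.7698

-0.7698


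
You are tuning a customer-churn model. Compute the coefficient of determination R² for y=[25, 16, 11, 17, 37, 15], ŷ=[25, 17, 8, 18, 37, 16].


ȳ = 20.1667
SS_res = Σ(y-ŷ)² = 12
SS_tot = Σ(y-ȳ)² = 444.83
R² = 1 - SS_res/SS_tot = 1 - 0.027 = 0.973

0.973


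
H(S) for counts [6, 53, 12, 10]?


Probabilities: [6/81, 53/81, 12/81, 10/81] ≈ [0.0741, 0.6543, 0.1481, 0.1235]
H = -((6/81)·log₂(6/81) + (53/81)·log₂(53/81) + (12/81)·log₂(12/81) + (10/81)·log₂(10/81))
  = 1.4593 bits

1.4593 bits


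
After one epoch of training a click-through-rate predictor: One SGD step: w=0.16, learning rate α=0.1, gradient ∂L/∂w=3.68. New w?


w_new = w - α·∇
= 0.16 - 0.1·3.68
= 0.16 - 0.368
= -0.208

-0.208


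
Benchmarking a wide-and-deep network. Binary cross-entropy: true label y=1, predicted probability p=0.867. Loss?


BCE = -[y·ln(p) + (1-y)·ln(1-p)]
= -1·ln(0.867) - 0
= -ln(0.867) = 0.1427

0.1427


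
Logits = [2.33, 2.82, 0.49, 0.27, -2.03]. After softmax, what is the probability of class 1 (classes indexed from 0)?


Exponentials: e^2.33=10.2779, e^2.82=16.7769, e^0.49=1.6323, e^0.27=1.31, e^-2.03=0.1313
Sum = 30.1284
Softmax = [0.3411, 0.5568, 0.0542, 0.0435, 0.0044]
p[1] = 16.7769/30.1284 = 0.5568

0.5568


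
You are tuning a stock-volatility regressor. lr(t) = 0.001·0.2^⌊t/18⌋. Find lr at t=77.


n_drops = ⌊77/18⌋ = 4
lr = 0.001·0.2^4 = 0.001·0.0016 = 0.0000016

0.0000016


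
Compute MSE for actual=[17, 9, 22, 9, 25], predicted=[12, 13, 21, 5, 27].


Squared errors: (17-12)²=25, (9-13)²=16, (22-21)²=1, (9-5)²=16, (25-27)²=4
Sum = 62
MSE = 62/5 = 62/5

62/5


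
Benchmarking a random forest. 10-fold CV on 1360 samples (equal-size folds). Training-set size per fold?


Fold size = 1360/10 = 136
Training per fold = 1360 - 136 = 1224

1224


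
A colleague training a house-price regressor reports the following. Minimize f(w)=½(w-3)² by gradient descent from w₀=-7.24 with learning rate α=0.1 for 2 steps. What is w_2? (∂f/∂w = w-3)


step 1: grad = -7.24-3 = -10.24; w = -7.24 - 0.1·(-10.24) = -6.216
step 2: grad = -6.216-3 = -9.216; w = -6.216 - 0.1·(-9.216) = -5.2944

-5.2944


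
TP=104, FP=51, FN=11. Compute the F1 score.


Precision = 104/155 = 0.671
Recall = 104/115 = 0.9043
F1 = 2·P·R/(P+R) = 2·TP/(2·TP+FP+FN) = 208/(208+51+11) = 208/270 = 0.7704

0.7704


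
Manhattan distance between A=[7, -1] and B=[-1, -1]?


d = |7+ 1| + |-1+ 1|
  = 8 + 0
  = 8

8


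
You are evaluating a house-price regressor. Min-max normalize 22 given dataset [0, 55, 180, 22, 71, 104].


min=0, max=180
(22-0)/(180-0) = 22/180 = 0.1222

0.1222


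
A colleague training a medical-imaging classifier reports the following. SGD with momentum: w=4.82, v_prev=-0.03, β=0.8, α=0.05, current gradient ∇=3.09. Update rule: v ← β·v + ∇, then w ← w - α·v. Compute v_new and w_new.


v_new = 0.8·-0.03 + 3.09 = -0.024 + 3.09 = 3.066
w_new = 4.82 - 0.05·3.066 = 4.82 - 0.1533 = 4.6667

v_new=3.066, w_new=4.6667


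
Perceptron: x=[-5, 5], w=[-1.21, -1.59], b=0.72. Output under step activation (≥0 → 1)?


z = (-5)·(-1.21) + (5)·(-1.59) + 0.72
  = -1.18
step(z) = 0 (z<0)

0


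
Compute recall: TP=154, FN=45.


Recall = TP/(TP+FN)
= 154/(154+45)
= 154/199 = 77.39%

77.39%


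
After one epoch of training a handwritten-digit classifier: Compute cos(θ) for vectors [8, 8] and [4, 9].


A·B = 8·4 + 8·9 = 104
‖A‖ = √128 = 11.3137, ‖B‖ = √97 = 9.8489
cos = 104/(√128·√97) = 104/√12416 = 0.9333

0.9333


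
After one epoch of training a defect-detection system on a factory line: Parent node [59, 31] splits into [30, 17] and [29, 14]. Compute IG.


Parent = [59, 31], H_parent = 0.929
H_left = 0.9441 (n=47), H_right = 0.9103 (n=43)
H_children = (47/90)·0.9441 + (43/90)·0.9103 = 0.928
IG = 0.929 - 0.928 = 0.001

0.001


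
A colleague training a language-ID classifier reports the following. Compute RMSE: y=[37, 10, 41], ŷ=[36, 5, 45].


MSE = 42/3 = 14
RMSE = √(42/3) = 3.7417

3.7417


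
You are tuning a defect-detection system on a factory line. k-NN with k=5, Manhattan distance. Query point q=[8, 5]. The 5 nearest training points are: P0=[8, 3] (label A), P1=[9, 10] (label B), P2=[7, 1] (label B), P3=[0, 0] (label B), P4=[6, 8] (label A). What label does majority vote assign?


d(q,P0) = 2  (label A)
d(q,P1) = 6  (label B)
d(q,P2) = 5  (label B)
d(q,P3) = 13  (label B)
d(q,P4) = 5  (label A)
Votes: A=2, B=3
Majority → B

B
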